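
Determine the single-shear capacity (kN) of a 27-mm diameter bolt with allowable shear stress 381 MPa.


A = pi * d^2 / 4 = pi * 27^2 / 4 = 572.5553 mm^2
V = f_v * A / 1000 = 381 * 572.5553 / 1000
= 218.1436 kN

218.1436 kN


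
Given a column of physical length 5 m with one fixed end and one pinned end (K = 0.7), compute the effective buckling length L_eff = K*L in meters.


L_eff = K * L
= 0.7 * 5
= 3.5 m

3.5 m


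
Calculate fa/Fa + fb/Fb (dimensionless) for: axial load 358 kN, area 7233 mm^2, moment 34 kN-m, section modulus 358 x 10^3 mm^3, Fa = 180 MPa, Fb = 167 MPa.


f_a = P / A = 358000.0 / 7233 = 49.4954 MPa
f_b = M / S = 34000000.0 / 358000.0 = 94.9721 MPa
Ratio = f_a / Fa + f_b / Fb
= 49.4954 / 180 + 94.9721 / 167
= 0.8437 (dimensionless)

0.8437 (dimensionless)


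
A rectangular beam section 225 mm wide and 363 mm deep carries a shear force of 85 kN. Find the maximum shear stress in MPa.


A = b * h = 225 * 363 = 81675 mm^2
V = 85 kN = 85000.0 N
tau_max = 1.5 * V / A = 1.5 * 85000.0 / 81675
= 1.5611 MPa

1.5611 MPa


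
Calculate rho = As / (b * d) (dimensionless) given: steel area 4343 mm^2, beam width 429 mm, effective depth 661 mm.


rho = As / (b * d)
= 4343 / (429 * 661)
= 4343 / 283569
= 0.015315 (dimensionless)

0.015315 (dimensionless)


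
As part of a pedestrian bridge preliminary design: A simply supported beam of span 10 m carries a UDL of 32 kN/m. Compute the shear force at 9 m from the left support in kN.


R_A = w * L / 2 = 32 * 10 / 2 = 160.0 kN
V(x) = R_A - w * x = 160.0 - 32 * 9
= -128.0 kN

-128.0 kN


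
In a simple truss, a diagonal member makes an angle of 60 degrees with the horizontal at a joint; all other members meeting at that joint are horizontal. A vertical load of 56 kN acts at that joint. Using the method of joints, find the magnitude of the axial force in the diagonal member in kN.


At the joint, only the diagonal has a vertical component, so vertical equilibrium gives:
F * sin(60) = 56
F = 56 / sin(60)
= 56 / 0.866025
= 64.66 kN

64.66 kN


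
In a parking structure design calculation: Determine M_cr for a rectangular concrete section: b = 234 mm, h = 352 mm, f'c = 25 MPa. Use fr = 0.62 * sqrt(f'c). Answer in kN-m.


fr = 0.62 * sqrt(25) = 0.62 * 5.0 = 3.1 MPa
I = 234 * 352^3 / 12 = 850477056.0 mm^4
y_t = 176.0 mm
M_cr = fr * I / y_t = 3.1 * 850477056.0 / 176.0 N-mm
= 14.98 kN-m

14.98 kN-m


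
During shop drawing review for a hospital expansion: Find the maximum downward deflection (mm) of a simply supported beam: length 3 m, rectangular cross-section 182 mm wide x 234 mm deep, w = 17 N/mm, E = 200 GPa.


I = 182 * 234^3 / 12 = 194329044.0 mm^4
L = 3000.0 mm, w = 17 N/mm, E = 200000.0 MPa
delta = 5 * w * L^4 / (384 * E * I)
= 5 * 17 * 3000.0^4 / (384 * 200000.0 * 194329044.0)
= 0.4613 mm

0.4613 mm


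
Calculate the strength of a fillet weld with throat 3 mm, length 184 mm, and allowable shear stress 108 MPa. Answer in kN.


Strength = throat * length * allowable stress
= 3 * 184 * 108 N
= 59616 N
= 59.62 kN

59.62 kN


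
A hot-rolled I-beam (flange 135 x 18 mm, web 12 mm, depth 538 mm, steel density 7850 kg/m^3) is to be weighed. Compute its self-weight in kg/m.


A_flanges = 2 * 135 * 18 = 4860 mm^2
A_web = (538 - 2 * 18) * 12 = 6024 mm^2
A_total = 4860 + 6024 = 10884 mm^2 = 0.010884 m^2
Weight = rho * A = 7850 * 0.010884 = 85.4394 kg/m

85.4394 kg/m


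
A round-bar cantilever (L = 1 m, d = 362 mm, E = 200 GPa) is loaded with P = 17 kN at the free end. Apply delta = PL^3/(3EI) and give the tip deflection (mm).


I = pi * d^4 / 64 = pi * 362^4 / 64 = 842954592.04 mm^4
L = 1000.0 mm, P = 17000.0 N, E = 200000.0 MPa
delta = P * L^3 / (3 * E * I)
= 17000.0 * 1000.0^3 / (3 * 200000.0 * 842954592.04)
= 0.0336 mm

0.0336 mm


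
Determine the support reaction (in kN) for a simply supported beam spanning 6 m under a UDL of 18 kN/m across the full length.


Total load = w * L = 18 * 6 = 108 kN
By symmetry, each reaction R = total / 2 = 108 / 2 = 54.0 kN

54.0 kN


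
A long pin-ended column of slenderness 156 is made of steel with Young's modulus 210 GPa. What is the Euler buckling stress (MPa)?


sigma_cr = pi^2 * E / lambda^2
= 9.8696 * 210000.0 / 156^2
= 9.8696 * 210000.0 / 24336
= 85.1667 MPa

85.1667 MPa


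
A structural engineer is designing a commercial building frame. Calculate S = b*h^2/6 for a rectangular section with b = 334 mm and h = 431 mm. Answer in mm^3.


S = b * h^2 / 6
= 334 * 431^2 / 6
= 334 * 185761 / 6
= 10340695.67 mm^3

10340695.67 mm^3


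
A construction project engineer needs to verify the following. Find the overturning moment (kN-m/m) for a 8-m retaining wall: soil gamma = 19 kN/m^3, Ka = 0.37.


Pa = 0.5 * Ka * gamma * H^2
= 0.5 * 0.37 * 19 * 8^2
= 224.96 kN/m
Arm = H / 3 = 8 / 3 = 2.6667 m
Mo = Pa * arm = Pa * H / 3 = 224.96 * 8 / 3 = 599.8933 kN-m/m

599.8933 kN-m/m


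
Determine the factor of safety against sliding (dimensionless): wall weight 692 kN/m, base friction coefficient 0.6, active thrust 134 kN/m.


Resisting force = mu * W = 0.6 * 692 = 415.2 kN/m
FOS = Resisting / Driving = 415.2 / 134
= 3.0985 (dimensionless)

3.0985 (dimensionless)


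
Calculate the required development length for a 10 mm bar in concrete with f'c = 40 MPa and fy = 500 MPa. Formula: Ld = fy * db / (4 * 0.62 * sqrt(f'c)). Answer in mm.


Ld = (fy * db) / (4 * 0.62 * sqrt(f'c))
= (500 * 10) / (4 * 0.62 * sqrt(40))
= 5000 / 15.6849
= 318.78 mm

318.78 mm


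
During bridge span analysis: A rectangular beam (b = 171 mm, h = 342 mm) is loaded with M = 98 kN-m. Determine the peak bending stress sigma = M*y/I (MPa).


I = b * h^3 / 12 = 171 * 342^3 / 12 = 570024054.0 mm^4
y = h / 2 = 342 / 2 = 171.0 mm
M = 98 kN-m = 98000000.0 N-mm
sigma = M * y / I = 98000000.0 * 171.0 / 570024054.0
= 29.4 MPa

29.4 MPa


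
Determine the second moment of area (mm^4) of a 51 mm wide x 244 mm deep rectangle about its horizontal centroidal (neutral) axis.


I = b * h^3 / 12
= 51 * 244^3 / 12
= 51 * 14526784 / 12
= 61738832.0 mm^4

61738832.0 mm^4


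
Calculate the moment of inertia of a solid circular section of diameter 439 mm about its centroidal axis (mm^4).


r = d / 2 = 439 / 2 = 219.5 mm
I = pi * r^4 / 4 = pi * 219.5^4 / 4
= 1823173415.92 mm^4

1823173415.92 mm^4


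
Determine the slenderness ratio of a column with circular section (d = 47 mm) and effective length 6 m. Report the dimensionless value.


Radius of gyration r = d / 4 = 47 / 4 = 11.75 mm
L_eff = 6000.0 mm
Slenderness ratio = L / r = 6000.0 / 11.75 = 510.64 (dimensionless)

510.64 (dimensionless)


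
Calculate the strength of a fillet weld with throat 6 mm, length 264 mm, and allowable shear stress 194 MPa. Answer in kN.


Strength = throat * length * allowable stress
= 6 * 264 * 194 N
= 307296 N
= 307.3 kN

307.3 kN


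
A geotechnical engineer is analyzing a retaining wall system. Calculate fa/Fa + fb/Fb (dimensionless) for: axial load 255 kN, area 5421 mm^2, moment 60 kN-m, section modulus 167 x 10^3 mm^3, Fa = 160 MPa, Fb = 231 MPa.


f_a = P / A = 255000.0 / 5421 = 47.0393 MPa
f_b = M / S = 60000000.0 / 167000.0 = 359.2814 MPa
Ratio = f_a / Fa + f_b / Fb
= 47.0393 / 160 + 359.2814 / 231
= 1.8493 (dimensionless)

1.8493 (dimensionless)


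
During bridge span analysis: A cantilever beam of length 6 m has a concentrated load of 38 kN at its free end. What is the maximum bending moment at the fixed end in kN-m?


For a cantilever with a point load at the free end:
M_max = P * L = 38 * 6 = 228 kN-m

228 kN-m


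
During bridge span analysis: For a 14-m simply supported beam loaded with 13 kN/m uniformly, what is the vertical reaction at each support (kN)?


Total load = w * L = 13 * 14 = 182 kN
By symmetry, each reaction R = total / 2 = 182 / 2 = 91.0 kN

91.0 kN


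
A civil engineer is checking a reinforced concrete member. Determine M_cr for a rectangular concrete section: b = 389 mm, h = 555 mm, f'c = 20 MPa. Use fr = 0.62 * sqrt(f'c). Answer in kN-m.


fr = 0.62 * sqrt(20) = 0.62 * 4.4721 = 2.7727 MPa
I = 389 * 555^3 / 12 = 5541754781.25 mm^4
y_t = 277.5 mm
M_cr = fr * I / y_t = 2.7727 * 5541754781.25 / 277.5 N-mm
= 55.3721 kN-m

55.3721 kN-m


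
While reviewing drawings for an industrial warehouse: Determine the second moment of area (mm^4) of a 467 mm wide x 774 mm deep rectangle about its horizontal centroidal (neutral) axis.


I = b * h^3 / 12
= 467 * 774^3 / 12
= 467 * 463684824 / 12
= 18045067734.0 mm^4

18045067734.0 mm^4


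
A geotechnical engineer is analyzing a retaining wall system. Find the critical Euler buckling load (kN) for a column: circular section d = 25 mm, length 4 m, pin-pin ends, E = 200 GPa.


I = pi * d^4 / 64 = 19174.76 mm^4
L = 4000.0 mm
P_cr = pi^2 * E * I / L^2
= 9.8696 * 200000.0 * 19174.76 / 4000.0^2
= 2365.59 N = 2.3656 kN

2.3656 kN


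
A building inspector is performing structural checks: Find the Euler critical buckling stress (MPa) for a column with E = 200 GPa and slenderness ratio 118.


sigma_cr = pi^2 * E / lambda^2
= 9.8696 * 200000.0 / 118^2
= 9.8696 * 200000.0 / 13924
= 141.7639 MPa

141.7639 MPa


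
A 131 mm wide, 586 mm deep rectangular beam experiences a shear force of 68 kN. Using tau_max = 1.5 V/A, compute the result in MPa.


A = b * h = 131 * 586 = 76766 mm^2
V = 68 kN = 68000.0 N
tau_max = 1.5 * V / A = 1.5 * 68000.0 / 76766
= 1.3287 MPa

1.3287 MPa


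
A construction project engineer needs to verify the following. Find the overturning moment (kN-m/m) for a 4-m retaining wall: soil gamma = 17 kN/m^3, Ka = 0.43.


Pa = 0.5 * Ka * gamma * H^2
= 0.5 * 0.43 * 17 * 4^2
= 58.48 kN/m
Arm = H / 3 = 4 / 3 = 1.3333 m
Mo = Pa * arm = Pa * H / 3 = 58.48 * 4 / 3 = 77.9733 kN-m/m

77.9733 kN-m/m


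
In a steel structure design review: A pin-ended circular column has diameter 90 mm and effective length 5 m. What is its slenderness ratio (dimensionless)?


Radius of gyration r = d / 4 = 90 / 4 = 22.5 mm
L_eff = 5000.0 mm
Slenderness ratio = L / r = 5000.0 / 22.5 = 222.22 (dimensionless)

222.22 (dimensionless)


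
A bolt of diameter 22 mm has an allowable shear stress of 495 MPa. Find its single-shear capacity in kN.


A = pi * d^2 / 4 = pi * 22^2 / 4 = 380.1327 mm^2
V = f_v * A / 1000 = 495 * 380.1327 / 1000
= 188.1657 kN

188.1657 kN


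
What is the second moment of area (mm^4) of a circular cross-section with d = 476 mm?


r = d / 2 = 476 / 2 = 238.0 mm
I = pi * r^4 / 4 = pi * 238.0^4 / 4
= 2519983572.04 mm^4

2519983572.04 mm^4


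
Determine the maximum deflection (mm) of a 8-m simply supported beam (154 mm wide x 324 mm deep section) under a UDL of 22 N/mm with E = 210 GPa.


I = 154 * 324^3 / 12 = 436490208.0 mm^4
L = 8000.0 mm, w = 22 N/mm, E = 210000.0 MPa
delta = 5 * w * L^4 / (384 * E * I)
= 5 * 22 * 8000.0^4 / (384 * 210000.0 * 436490208.0)
= 12.8005 mm

12.8005 mm


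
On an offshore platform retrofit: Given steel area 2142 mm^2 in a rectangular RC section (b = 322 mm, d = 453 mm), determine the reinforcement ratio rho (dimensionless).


rho = As / (b * d)
= 2142 / (322 * 453)
= 2142 / 145866
= 0.014685 (dimensionless)

0.014685 (dimensionless)


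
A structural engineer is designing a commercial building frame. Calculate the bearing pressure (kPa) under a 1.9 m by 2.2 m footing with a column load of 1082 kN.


A = 1.9 * 2.2 = 4.18 m^2
q = P / A = 1082 / 4.18
= 258.8517 kPa

258.8517 kPa


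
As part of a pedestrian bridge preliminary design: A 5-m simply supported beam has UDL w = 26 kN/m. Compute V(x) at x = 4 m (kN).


R_A = w * L / 2 = 26 * 5 / 2 = 65.0 kN
V(x) = R_A - w * x = 65.0 - 26 * 4
= -39.0 kN

-39.0 kN


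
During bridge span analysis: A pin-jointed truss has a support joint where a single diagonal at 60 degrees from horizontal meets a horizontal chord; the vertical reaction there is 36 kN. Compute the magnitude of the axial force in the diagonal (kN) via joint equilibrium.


At the joint, only the diagonal has a vertical component, so vertical equilibrium gives:
F * sin(60) = 36
F = 36 / sin(60)
= 36 / 0.866025
= 41.57 kN

41.57 kN


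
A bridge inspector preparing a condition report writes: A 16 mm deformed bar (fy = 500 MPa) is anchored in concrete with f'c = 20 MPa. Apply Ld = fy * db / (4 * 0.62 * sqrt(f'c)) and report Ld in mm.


Ld = (fy * db) / (4 * 0.62 * sqrt(f'c))
= (500 * 16) / (4 * 0.62 * sqrt(20))
= 8000 / 11.0909
= 721.31 mm

721.31 mm


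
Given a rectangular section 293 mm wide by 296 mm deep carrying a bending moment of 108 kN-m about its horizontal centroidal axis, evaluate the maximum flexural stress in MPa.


I = b * h^3 / 12 = 293 * 296^3 / 12 = 633230037.33 mm^4
y = h / 2 = 296 / 2 = 148.0 mm
M = 108 kN-m = 108000000.0 N-mm
sigma = M * y / I = 108000000.0 * 148.0 / 633230037.33
= 25.24 MPa

25.24 MPa


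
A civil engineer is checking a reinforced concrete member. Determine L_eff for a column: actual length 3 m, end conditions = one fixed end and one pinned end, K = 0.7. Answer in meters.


L_eff = K * L
= 0.7 * 3
= 2.1 m

2.1 m


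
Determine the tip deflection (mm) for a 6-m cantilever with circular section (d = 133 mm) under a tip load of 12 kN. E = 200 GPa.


I = pi * d^4 / 64 = pi * 133^4 / 64 = 15359478.22 mm^4
L = 6000.0 mm, P = 12000.0 N, E = 200000.0 MPa
delta = P * L^3 / (3 * E * I)
= 12000.0 * 6000.0^3 / (3 * 200000.0 * 15359478.22)
= 281.2596 mm

281.2596 mm


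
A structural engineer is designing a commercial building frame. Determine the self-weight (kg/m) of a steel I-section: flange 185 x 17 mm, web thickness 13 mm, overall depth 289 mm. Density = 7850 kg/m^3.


A_flanges = 2 * 185 * 17 = 6290 mm^2
A_web = (289 - 2 * 17) * 13 = 3315 mm^2
A_total = 6290 + 3315 = 9605 mm^2 = 0.009605 m^2
Weight = rho * A = 7850 * 0.009605 = 75.3992 kg/m

75.3992 kg/m


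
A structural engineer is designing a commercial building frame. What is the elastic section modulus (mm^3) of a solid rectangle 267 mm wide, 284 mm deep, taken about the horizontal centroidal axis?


S = b * h^2 / 6
= 267 * 284^2 / 6
= 267 * 80656 / 6
= 3589192.0 mm^3

3589192.0 mm^3


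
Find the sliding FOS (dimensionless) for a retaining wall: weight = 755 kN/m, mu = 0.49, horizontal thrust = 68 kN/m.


Resisting force = mu * W = 0.49 * 755 = 369.95 kN/m
FOS = Resisting / Driving = 369.95 / 68
= 5.4404 (dimensionless)

5.4404 (dimensionless)


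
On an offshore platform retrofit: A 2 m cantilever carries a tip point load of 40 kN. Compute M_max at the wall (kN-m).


For a cantilever with a point load at the free end:
M_max = P * L = 40 * 2 = 80 kN-m

80 kN-m


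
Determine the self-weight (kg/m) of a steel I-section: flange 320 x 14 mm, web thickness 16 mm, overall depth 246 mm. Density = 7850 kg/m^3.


A_flanges = 2 * 320 * 14 = 8960 mm^2
A_web = (246 - 2 * 14) * 16 = 3488 mm^2
A_total = 8960 + 3488 = 12448 mm^2 = 0.012448 m^2
Weight = rho * A = 7850 * 0.012448 = 97.7168 kg/m

97.7168 kg/m


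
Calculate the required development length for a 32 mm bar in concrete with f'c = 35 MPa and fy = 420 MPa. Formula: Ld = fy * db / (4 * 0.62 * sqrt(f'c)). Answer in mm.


Ld = (fy * db) / (4 * 0.62 * sqrt(f'c))
= (420 * 32) / (4 * 0.62 * sqrt(35))
= 13440 / 14.6719
= 916.04 mm

916.04 mm


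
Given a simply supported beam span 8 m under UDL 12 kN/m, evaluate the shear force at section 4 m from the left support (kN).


R_A = w * L / 2 = 12 * 8 / 2 = 48.0 kN
V(x) = R_A - w * x = 48.0 - 12 * 4
= 0.0 kN

0.0 kN


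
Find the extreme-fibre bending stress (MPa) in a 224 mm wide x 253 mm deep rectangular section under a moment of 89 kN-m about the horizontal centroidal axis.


I = b * h^3 / 12 = 224 * 253^3 / 12 = 302293170.67 mm^4
y = h / 2 = 253 / 2 = 126.5 mm
M = 89 kN-m = 89000000.0 N-mm
sigma = M * y / I = 89000000.0 * 126.5 / 302293170.67
= 37.24 MPa

37.24 MPa


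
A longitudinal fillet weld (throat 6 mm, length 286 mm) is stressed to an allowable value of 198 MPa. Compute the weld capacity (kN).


Strength = throat * length * allowable stress
= 6 * 286 * 198 N
= 339768 N
= 339.77 kN

339.77 kN


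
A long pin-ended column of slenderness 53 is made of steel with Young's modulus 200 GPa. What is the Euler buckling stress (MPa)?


sigma_cr = pi^2 * E / lambda^2
= 9.8696 * 200000.0 / 53^2
= 9.8696 * 200000.0 / 2809
= 702.713 MPa

702.713 MPa


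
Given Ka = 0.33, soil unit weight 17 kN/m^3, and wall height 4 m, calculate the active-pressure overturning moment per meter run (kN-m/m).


Pa = 0.5 * Ka * gamma * H^2
= 0.5 * 0.33 * 17 * 4^2
= 44.88 kN/m
Arm = H / 3 = 4 / 3 = 1.3333 m
Mo = Pa * arm = Pa * H / 3 = 44.88 * 4 / 3 = 59.84 kN-m/m

59.84 kN-m/m


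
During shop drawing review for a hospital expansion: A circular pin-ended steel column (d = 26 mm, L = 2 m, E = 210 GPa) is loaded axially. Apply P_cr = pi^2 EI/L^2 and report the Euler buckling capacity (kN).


I = pi * d^4 / 64 = 22431.76 mm^4
L = 2000.0 mm
P_cr = pi^2 * E * I / L^2
= 9.8696 * 210000.0 * 22431.76 / 2000.0^2
= 11623.11 N = 11.6231 kN

11.6231 kN


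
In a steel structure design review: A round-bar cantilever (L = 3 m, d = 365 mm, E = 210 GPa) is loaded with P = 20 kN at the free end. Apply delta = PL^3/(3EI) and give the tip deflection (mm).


I = pi * d^4 / 64 = pi * 365^4 / 64 = 871247122.07 mm^4
L = 3000.0 mm, P = 20000.0 N, E = 210000.0 MPa
delta = P * L^3 / (3 * E * I)
= 20000.0 * 3000.0^3 / (3 * 210000.0 * 871247122.07)
= 0.9838 mm

0.9838 mm


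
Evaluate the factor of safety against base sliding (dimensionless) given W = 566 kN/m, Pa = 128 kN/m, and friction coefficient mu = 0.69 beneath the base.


Resisting force = mu * W = 0.69 * 566 = 390.54 kN/m
FOS = Resisting / Driving = 390.54 / 128
= 3.0511 (dimensionless)

3.0511 (dimensionless)


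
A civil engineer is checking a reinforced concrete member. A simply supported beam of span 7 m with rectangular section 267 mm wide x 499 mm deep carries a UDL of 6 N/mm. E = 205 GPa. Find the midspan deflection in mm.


I = 267 * 499^3 / 12 = 2764595852.75 mm^4
L = 7000.0 mm, w = 6 N/mm, E = 205000.0 MPa
delta = 5 * w * L^4 / (384 * E * I)
= 5 * 6 * 7000.0^4 / (384 * 205000.0 * 2764595852.75)
= 0.331 mm

0.331 mm


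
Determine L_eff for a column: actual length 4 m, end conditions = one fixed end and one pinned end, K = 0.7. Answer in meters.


L_eff = K * L
= 0.7 * 4
= 2.8 m

2.8 m


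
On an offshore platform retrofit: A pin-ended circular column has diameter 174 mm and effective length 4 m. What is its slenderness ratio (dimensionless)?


Radius of gyration r = d / 4 = 174 / 4 = 43.5 mm
L_eff = 4000.0 mm
Slenderness ratio = L / r = 4000.0 / 43.5 = 91.95 (dimensionless)

91.95 (dimensionless)


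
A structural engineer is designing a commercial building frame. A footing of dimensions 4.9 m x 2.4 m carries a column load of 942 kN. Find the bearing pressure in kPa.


A = 4.9 * 2.4 = 11.76 m^2
q = P / A = 942 / 11.76
= 80.102 kPa

80.102 kPa


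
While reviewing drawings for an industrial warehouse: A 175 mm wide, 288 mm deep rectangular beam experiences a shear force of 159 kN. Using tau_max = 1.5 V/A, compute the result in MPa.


A = b * h = 175 * 288 = 50400 mm^2
V = 159 kN = 159000.0 N
tau_max = 1.5 * V / A = 1.5 * 159000.0 / 50400
= 4.7321 MPa

4.7321 MPa


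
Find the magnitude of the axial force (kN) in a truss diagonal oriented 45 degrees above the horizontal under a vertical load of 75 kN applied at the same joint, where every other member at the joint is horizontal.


At the joint, only the diagonal has a vertical component, so vertical equilibrium gives:
F * sin(45) = 75
F = 75 / sin(45)
= 75 / 0.707107
= 106.07 kN

106.07 kN


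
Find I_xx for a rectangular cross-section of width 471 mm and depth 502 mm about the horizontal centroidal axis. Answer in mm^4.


I = b * h^3 / 12
= 471 * 502^3 / 12
= 471 * 126506008 / 12
= 4965360814.0 mm^4

4965360814.0 mm^4


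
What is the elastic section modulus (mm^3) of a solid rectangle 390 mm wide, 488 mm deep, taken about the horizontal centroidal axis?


S = b * h^2 / 6
= 390 * 488^2 / 6
= 390 * 238144 / 6
= 15479360.0 mm^3

15479360.0 mm^3


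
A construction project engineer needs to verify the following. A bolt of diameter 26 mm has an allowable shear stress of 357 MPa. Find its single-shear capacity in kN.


A = pi * d^2 / 4 = pi * 26^2 / 4 = 530.9292 mm^2
V = f_v * A / 1000 = 357 * 530.9292 / 1000
= 189.5417 kN

189.5417 kN


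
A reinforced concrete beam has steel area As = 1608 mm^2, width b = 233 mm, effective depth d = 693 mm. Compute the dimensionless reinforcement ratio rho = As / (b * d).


rho = As / (b * d)
= 1608 / (233 * 693)
= 1608 / 161469
= 0.009959 (dimensionless)

0.009959 (dimensionless)


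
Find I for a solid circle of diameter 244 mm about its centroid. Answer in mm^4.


r = d / 2 = 244 / 2 = 122.0 mm
I = pi * r^4 / 4 = pi * 122.0^4 / 4
= 173991969.47 mm^4

173991969.47 mm^4


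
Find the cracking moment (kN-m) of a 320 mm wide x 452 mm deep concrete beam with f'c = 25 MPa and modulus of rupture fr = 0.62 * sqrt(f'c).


fr = 0.62 * sqrt(25) = 0.62 * 5.0 = 3.1 MPa
I = 320 * 452^3 / 12 = 2462544213.33 mm^4
y_t = 226.0 mm
M_cr = fr * I / y_t = 3.1 * 2462544213.33 / 226.0 N-mm
= 33.7783 kN-m

33.7783 kN-m


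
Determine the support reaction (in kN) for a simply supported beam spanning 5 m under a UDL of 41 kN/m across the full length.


Total load = w * L = 41 * 5 = 205 kN
By symmetry, each reaction R = total / 2 = 205 / 2 = 102.5 kN

102.5 kN


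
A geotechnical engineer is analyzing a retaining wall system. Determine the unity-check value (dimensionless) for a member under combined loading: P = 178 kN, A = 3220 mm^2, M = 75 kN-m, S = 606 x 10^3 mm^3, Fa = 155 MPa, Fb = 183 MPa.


f_a = P / A = 178000.0 / 3220 = 55.2795 MPa
f_b = M / S = 75000000.0 / 606000.0 = 123.7624 MPa
Ratio = f_a / Fa + f_b / Fb
= 55.2795 / 155 + 123.7624 / 183
= 1.0329 (dimensionless)

1.0329 (dimensionless)


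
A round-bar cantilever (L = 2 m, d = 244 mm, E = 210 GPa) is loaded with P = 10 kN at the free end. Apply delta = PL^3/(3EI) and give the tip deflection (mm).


I = pi * d^4 / 64 = pi * 244^4 / 64 = 173991969.47 mm^4
L = 2000.0 mm, P = 10000.0 N, E = 210000.0 MPa
delta = P * L^3 / (3 * E * I)
= 10000.0 * 2000.0^3 / (3 * 210000.0 * 173991969.47)
= 0.7298 mm

0.7298 mm


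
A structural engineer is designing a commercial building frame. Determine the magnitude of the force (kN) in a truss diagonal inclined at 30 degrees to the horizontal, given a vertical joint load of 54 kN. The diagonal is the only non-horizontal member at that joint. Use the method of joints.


At the joint, only the diagonal has a vertical component, so vertical equilibrium gives:
F * sin(30) = 54
F = 54 / sin(30)
= 54 / 0.5
= 108.0 kN

108.0 kN


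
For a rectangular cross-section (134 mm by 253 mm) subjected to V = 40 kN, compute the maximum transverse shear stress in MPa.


A = b * h = 134 * 253 = 33902 mm^2
V = 40 kN = 40000.0 N
tau_max = 1.5 * V / A = 1.5 * 40000.0 / 33902
= 1.7698 MPa

1.7698 MPa


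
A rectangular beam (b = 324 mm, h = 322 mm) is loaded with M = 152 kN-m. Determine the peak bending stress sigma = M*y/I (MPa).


I = b * h^3 / 12 = 324 * 322^3 / 12 = 901428696.0 mm^4
y = h / 2 = 322 / 2 = 161.0 mm
M = 152 kN-m = 152000000.0 N-mm
sigma = M * y / I = 152000000.0 * 161.0 / 901428696.0
= 27.15 MPa

27.15 MPa


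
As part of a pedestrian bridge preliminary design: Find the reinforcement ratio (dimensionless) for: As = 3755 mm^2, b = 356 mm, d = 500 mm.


rho = As / (b * d)
= 3755 / (356 * 500)
= 3755 / 178000
= 0.021096 (dimensionless)

0.021096 (dimensionless)


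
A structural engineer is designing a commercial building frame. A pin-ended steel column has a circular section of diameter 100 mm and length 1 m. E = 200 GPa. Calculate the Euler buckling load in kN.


I = pi * d^4 / 64 = 4908738.52 mm^4
L = 1000.0 mm
P_cr = pi^2 * E * I / L^2
= 9.8696 * 200000.0 * 4908738.52 / 1000.0^2
= 9689461.46 N = 9689.4615 kN

9689.4615 kN


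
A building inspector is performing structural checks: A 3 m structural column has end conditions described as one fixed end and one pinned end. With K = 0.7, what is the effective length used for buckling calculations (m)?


L_eff = K * L
= 0.7 * 3
= 2.1 m

2.1 m


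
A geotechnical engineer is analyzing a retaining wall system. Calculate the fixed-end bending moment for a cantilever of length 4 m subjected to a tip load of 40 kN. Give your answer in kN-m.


For a cantilever with a point load at the free end:
M_max = P * L = 40 * 4 = 160 kN-m

160 kN-m


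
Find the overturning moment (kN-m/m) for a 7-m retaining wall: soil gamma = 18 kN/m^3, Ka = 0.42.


Pa = 0.5 * Ka * gamma * H^2
= 0.5 * 0.42 * 18 * 7^2
= 185.22 kN/m
Arm = H / 3 = 7 / 3 = 2.3333 m
Mo = Pa * arm = Pa * H / 3 = 185.22 * 7 / 3 = 432.18 kN-m/m

432.18 kN-m/m


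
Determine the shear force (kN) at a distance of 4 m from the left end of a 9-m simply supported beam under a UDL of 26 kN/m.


R_A = w * L / 2 = 26 * 9 / 2 = 117.0 kN
V(x) = R_A - w * x = 117.0 - 26 * 4
= 13.0 kN

13.0 kN


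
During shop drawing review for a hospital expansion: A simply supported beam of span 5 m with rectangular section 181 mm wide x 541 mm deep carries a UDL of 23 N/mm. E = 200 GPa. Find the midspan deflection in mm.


I = 181 * 541^3 / 12 = 2388301350.08 mm^4
L = 5000.0 mm, w = 23 N/mm, E = 200000.0 MPa
delta = 5 * w * L^4 / (384 * E * I)
= 5 * 23 * 5000.0^4 / (384 * 200000.0 * 2388301350.08)
= 0.3919 mm

0.3919 mm


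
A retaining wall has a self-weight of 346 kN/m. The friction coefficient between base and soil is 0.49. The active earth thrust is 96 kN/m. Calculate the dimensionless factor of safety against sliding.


Resisting force = mu * W = 0.49 * 346 = 169.54 kN/m
FOS = Resisting / Driving = 169.54 / 96
= 1.766 (dimensionless)

1.766 (dimensionless)


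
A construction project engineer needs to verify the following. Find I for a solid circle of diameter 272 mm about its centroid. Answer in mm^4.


r = d / 2 = 272 / 2 = 136.0 mm
I = pi * r^4 / 4 = pi * 136.0^4 / 4
= 268686295.06 mm^4

268686295.06 mm^4


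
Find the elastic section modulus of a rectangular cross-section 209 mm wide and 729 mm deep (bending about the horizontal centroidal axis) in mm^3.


S = b * h^2 / 6
= 209 * 729^2 / 6
= 209 * 531441 / 6
= 18511861.5 mm^3

18511861.5 mm^3


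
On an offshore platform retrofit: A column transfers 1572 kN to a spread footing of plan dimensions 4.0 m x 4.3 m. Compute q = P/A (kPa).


A = 4.0 * 4.3 = 17.2 m^2
q = P / A = 1572 / 17.2
= 91.3953 kPa

91.3953 kPa


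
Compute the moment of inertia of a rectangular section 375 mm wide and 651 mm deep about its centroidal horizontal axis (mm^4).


I = b * h^3 / 12
= 375 * 651^3 / 12
= 375 * 275894451 / 12
= 8621701593.75 mm^4

8621701593.75 mm^4


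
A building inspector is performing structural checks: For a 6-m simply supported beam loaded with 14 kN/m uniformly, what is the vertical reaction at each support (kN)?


Total load = w * L = 14 * 6 = 84 kN
By symmetry, each reaction R = total / 2 = 84 / 2 = 42.0 kN

42.0 kN


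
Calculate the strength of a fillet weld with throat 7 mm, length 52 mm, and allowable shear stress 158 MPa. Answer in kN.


Strength = throat * length * allowable stress
= 7 * 52 * 158 N
= 57512 N
= 57.51 kN

57.51 kN


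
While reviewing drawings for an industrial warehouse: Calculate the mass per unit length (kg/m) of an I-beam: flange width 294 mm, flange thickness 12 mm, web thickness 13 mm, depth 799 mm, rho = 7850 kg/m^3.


A_flanges = 2 * 294 * 12 = 7056 mm^2
A_web = (799 - 2 * 12) * 13 = 10075 mm^2
A_total = 7056 + 10075 = 17131 mm^2 = 0.017131 m^2
Weight = rho * A = 7850 * 0.017131 = 134.4784 kg/m

134.4784 kg/m


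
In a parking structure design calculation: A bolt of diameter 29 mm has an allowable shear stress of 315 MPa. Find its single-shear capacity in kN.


A = pi * d^2 / 4 = pi * 29^2 / 4 = 660.5199 mm^2
V = f_v * A / 1000 = 315 * 660.5199 / 1000
= 208.0638 kN

208.0638 kN


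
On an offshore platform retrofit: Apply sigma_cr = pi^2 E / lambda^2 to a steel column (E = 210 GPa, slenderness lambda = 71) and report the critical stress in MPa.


sigma_cr = pi^2 * E / lambda^2
= 9.8696 * 210000.0 / 71^2
= 9.8696 * 210000.0 / 5041
= 411.1519 MPa

411.1519 MPa


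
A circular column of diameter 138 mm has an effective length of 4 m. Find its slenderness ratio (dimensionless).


Radius of gyration r = d / 4 = 138 / 4 = 34.5 mm
L_eff = 4000.0 mm
Slenderness ratio = L / r = 4000.0 / 34.5 = 115.94 (dimensionless)

115.94 (dimensionless)


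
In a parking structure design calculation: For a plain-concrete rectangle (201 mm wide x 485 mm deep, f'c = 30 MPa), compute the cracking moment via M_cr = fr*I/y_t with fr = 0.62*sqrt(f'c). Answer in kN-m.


fr = 0.62 * sqrt(30) = 0.62 * 5.4772 = 3.3959 MPa
I = 201 * 485^3 / 12 = 1910909093.75 mm^4
y_t = 242.5 mm
M_cr = fr * I / y_t = 3.3959 * 1910909093.75 / 242.5 N-mm
= 26.7597 kN-m

26.7597 kN-m


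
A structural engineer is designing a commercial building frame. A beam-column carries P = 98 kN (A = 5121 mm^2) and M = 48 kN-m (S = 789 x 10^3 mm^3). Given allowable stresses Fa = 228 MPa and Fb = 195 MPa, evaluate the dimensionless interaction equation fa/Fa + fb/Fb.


f_a = P / A = 98000.0 / 5121 = 19.1369 MPa
f_b = M / S = 48000000.0 / 789000.0 = 60.8365 MPa
Ratio = f_a / Fa + f_b / Fb
= 19.1369 / 228 + 60.8365 / 195
= 0.3959 (dimensionless)

0.3959 (dimensionless)


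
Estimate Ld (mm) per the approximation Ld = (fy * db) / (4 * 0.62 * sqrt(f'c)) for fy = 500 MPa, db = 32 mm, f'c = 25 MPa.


Ld = (fy * db) / (4 * 0.62 * sqrt(f'c))
= (500 * 32) / (4 * 0.62 * sqrt(25))
= 16000 / 12.4
= 1290.32 mm

1290.32 mm


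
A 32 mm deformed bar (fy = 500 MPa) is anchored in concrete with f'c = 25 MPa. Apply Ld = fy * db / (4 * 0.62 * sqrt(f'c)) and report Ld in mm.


Ld = (fy * db) / (4 * 0.62 * sqrt(f'c))
= (500 * 32) / (4 * 0.62 * sqrt(25))
= 16000 / 12.4
= 1290.32 mm

1290.32 mm


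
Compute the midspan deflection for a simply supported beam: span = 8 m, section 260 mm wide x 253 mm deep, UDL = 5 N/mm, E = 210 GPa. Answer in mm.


I = 260 * 253^3 / 12 = 350876001.67 mm^4
L = 8000.0 mm, w = 5 N/mm, E = 210000.0 MPa
delta = 5 * w * L^4 / (384 * E * I)
= 5 * 5 * 8000.0^4 / (384 * 210000.0 * 350876001.67)
= 3.6191 mm

3.6191 mm


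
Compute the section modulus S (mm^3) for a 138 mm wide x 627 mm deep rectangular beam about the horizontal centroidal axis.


S = b * h^2 / 6
= 138 * 627^2 / 6
= 138 * 393129 / 6
= 9041967.0 mm^3

9041967.0 mm^3


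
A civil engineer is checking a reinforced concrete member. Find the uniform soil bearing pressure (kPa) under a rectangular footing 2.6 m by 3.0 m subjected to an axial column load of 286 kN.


A = 2.6 * 3.0 = 7.8 m^2
q = P / A = 286 / 7.8
= 36.6667 kPa

36.6667 kPa


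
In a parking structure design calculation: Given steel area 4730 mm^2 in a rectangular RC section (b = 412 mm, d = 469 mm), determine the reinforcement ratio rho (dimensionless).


rho = As / (b * d)
= 4730 / (412 * 469)
= 4730 / 193228
= 0.024479 (dimensionless)

0.024479 (dimensionless)


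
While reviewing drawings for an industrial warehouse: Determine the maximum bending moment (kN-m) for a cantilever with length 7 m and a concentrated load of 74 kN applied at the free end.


For a cantilever with a point load at the free end:
M_max = P * L = 74 * 7 = 518 kN-m

518 kN-m


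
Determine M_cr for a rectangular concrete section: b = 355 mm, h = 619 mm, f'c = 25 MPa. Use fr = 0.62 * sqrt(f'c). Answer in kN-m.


fr = 0.62 * sqrt(25) = 0.62 * 5.0 = 3.1 MPa
I = 355 * 619^3 / 12 = 7016476162.08 mm^4
y_t = 309.5 mm
M_cr = fr * I / y_t = 3.1 * 7016476162.08 / 309.5 N-mm
= 70.2781 kN-m

70.2781 kN-m


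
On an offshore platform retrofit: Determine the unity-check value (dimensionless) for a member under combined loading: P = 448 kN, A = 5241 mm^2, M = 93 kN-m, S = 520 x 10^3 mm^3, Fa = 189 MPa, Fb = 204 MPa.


f_a = P / A = 448000.0 / 5241 = 85.4799 MPa
f_b = M / S = 93000000.0 / 520000.0 = 178.8462 MPa
Ratio = f_a / Fa + f_b / Fb
= 85.4799 / 189 + 178.8462 / 204
= 1.329 (dimensionless)

1.329 (dimensionless)


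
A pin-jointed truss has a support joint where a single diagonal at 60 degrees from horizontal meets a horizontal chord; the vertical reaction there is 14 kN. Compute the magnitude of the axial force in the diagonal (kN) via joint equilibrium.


At the joint, only the diagonal has a vertical component, so vertical equilibrium gives:
F * sin(60) = 14
F = 14 / sin(60)
= 14 / 0.866025
= 16.17 kN

16.17 kN


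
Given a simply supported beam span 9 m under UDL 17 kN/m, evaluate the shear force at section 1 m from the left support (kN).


R_A = w * L / 2 = 17 * 9 / 2 = 76.5 kN
V(x) = R_A - w * x = 76.5 - 17 * 1
= 59.5 kN

59.5 kN


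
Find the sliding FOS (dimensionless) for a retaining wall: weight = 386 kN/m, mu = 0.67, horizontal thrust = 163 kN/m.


Resisting force = mu * W = 0.67 * 386 = 258.62 kN/m
FOS = Resisting / Driving = 258.62 / 163
= 1.5866 (dimensionless)

1.5866 (dimensionless)


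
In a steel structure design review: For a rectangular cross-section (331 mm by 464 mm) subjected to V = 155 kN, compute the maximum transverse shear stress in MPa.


A = b * h = 331 * 464 = 153584 mm^2
V = 155 kN = 155000.0 N
tau_max = 1.5 * V / A = 1.5 * 155000.0 / 153584
= 1.5138 MPa

1.5138 MPa


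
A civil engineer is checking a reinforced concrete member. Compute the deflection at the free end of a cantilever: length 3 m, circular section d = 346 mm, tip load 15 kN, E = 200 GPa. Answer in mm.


I = pi * d^4 / 64 = pi * 346^4 / 64 = 703516510.07 mm^4
L = 3000.0 mm, P = 15000.0 N, E = 200000.0 MPa
delta = P * L^3 / (3 * E * I)
= 15000.0 * 3000.0^3 / (3 * 200000.0 * 703516510.07)
= 0.9595 mm

0.9595 mm


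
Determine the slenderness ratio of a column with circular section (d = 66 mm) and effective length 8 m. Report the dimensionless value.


Radius of gyration r = d / 4 = 66 / 4 = 16.5 mm
L_eff = 8000.0 mm
Slenderness ratio = L / r = 8000.0 / 16.5 = 484.85 (dimensionless)

484.85 (dimensionless)


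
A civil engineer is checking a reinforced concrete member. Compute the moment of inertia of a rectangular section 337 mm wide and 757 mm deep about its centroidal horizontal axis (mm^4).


I = b * h^3 / 12
= 337 * 757^3 / 12
= 337 * 433798093 / 12
= 12182496445.08 mm^4

12182496445.08 mm^4


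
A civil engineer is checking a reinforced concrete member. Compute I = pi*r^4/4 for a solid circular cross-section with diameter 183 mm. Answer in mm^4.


r = d / 2 = 183 / 2 = 91.5 mm
I = pi * r^4 / 4 = pi * 91.5^4 / 4
= 55052146.59 mm^4

55052146.59 mm^4


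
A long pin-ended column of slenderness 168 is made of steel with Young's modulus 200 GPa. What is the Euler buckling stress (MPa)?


sigma_cr = pi^2 * E / lambda^2
= 9.8696 * 200000.0 / 168^2
= 9.8696 * 200000.0 / 28224
= 69.9377 MPa

69.9377 MPa


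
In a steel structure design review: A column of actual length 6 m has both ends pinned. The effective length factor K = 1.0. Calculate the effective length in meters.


L_eff = K * L
= 1.0 * 6
= 6.0 m

6.0 m


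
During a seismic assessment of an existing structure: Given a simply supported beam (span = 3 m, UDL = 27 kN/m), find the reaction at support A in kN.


Total load = w * L = 27 * 3 = 81 kN
By symmetry, each reaction R = total / 2 = 81 / 2 = 40.5 kN

40.5 kN


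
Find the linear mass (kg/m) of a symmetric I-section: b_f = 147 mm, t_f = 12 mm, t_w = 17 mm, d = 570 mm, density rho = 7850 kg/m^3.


A_flanges = 2 * 147 * 12 = 3528 mm^2
A_web = (570 - 2 * 12) * 17 = 9282 mm^2
A_total = 3528 + 9282 = 12810 mm^2 = 0.012810 m^2
Weight = rho * A = 7850 * 0.012810 = 100.5585 kg/m

100.5585 kg/m


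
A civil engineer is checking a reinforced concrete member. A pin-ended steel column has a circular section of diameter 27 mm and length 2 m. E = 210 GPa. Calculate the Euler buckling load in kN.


I = pi * d^4 / 64 = 26087.05 mm^4
L = 2000.0 mm
P_cr = pi^2 * E * I / L^2
= 9.8696 * 210000.0 * 26087.05 / 2000.0^2
= 13517.11 N = 13.5171 kN

13.5171 kN


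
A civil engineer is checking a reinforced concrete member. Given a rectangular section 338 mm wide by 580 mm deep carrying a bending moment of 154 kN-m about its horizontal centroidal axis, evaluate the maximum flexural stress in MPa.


I = b * h^3 / 12 = 338 * 580^3 / 12 = 5495654666.67 mm^4
y = h / 2 = 580 / 2 = 290.0 mm
M = 154 kN-m = 154000000.0 N-mm
sigma = M * y / I = 154000000.0 * 290.0 / 5495654666.67
= 8.13 MPa

8.13 MPa


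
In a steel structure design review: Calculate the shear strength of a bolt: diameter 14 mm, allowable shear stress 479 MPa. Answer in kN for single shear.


A = pi * d^2 / 4 = pi * 14^2 / 4 = 153.938 mm^2
V = f_v * A / 1000 = 479 * 153.938 / 1000
= 73.7363 kN

73.7363 kN


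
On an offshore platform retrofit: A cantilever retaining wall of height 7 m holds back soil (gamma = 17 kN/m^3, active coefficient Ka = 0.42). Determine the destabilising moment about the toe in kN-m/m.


Pa = 0.5 * Ka * gamma * H^2
= 0.5 * 0.42 * 17 * 7^2
= 174.93 kN/m
Arm = H / 3 = 7 / 3 = 2.3333 m
Mo = Pa * arm = Pa * H / 3 = 174.93 * 7 / 3 = 408.17 kN-m/m

408.17 kN-m/m


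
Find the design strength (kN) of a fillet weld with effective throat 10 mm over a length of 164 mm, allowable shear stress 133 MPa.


Strength = throat * length * allowable stress
= 10 * 164 * 133 N
= 218120 N
= 218.12 kN

218.12 kN


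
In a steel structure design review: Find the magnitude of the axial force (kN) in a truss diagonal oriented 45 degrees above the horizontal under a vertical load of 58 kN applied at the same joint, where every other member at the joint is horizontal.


At the joint, only the diagonal has a vertical component, so vertical equilibrium gives:
F * sin(45) = 58
F = 58 / sin(45)
= 58 / 0.707107
= 82.02 kN

82.02 kN


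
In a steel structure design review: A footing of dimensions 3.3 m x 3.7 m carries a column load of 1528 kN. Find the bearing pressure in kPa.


A = 3.3 * 3.7 = 12.21 m^2
q = P / A = 1528 / 12.21
= 125.1433 kPa

125.1433 kPa


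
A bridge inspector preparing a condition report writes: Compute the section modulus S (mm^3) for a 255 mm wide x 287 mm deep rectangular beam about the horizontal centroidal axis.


S = b * h^2 / 6
= 255 * 287^2 / 6
= 255 * 82369 / 6
= 3500682.5 mm^3

3500682.5 mm^3


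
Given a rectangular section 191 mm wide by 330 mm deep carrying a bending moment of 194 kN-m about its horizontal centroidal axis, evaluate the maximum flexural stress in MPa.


I = b * h^3 / 12 = 191 * 330^3 / 12 = 571997250.0 mm^4
y = h / 2 = 330 / 2 = 165.0 mm
M = 194 kN-m = 194000000.0 N-mm
sigma = M * y / I = 194000000.0 * 165.0 / 571997250.0
= 55.96 MPa

55.96 MPa


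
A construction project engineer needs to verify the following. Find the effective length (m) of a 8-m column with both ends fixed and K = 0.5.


L_eff = K * L
= 0.5 * 8
= 4.0 m

4.0 m


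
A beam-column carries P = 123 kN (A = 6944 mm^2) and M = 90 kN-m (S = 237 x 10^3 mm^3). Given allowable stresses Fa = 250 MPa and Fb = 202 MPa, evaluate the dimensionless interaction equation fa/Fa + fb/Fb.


f_a = P / A = 123000.0 / 6944 = 17.7131 MPa
f_b = M / S = 90000000.0 / 237000.0 = 379.7468 MPa
Ratio = f_a / Fa + f_b / Fb
= 17.7131 / 250 + 379.7468 / 202
= 1.9508 (dimensionless)

1.9508 (dimensionless)


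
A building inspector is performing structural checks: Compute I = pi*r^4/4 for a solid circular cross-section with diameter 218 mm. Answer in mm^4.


r = d / 2 = 218 / 2 = 109.0 mm
I = pi * r^4 / 4 = pi * 109.0^4 / 4
= 110865360.4 mm^4

110865360.4 mm^4


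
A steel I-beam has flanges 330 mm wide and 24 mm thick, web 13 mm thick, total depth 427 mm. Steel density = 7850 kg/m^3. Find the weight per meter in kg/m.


A_flanges = 2 * 330 * 24 = 15840 mm^2
A_web = (427 - 2 * 24) * 13 = 4927 mm^2
A_total = 15840 + 4927 = 20767 mm^2 = 0.020767 m^2
Weight = rho * A = 7850 * 0.020767 = 163.0209 kg/m

163.0209 kg/m
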